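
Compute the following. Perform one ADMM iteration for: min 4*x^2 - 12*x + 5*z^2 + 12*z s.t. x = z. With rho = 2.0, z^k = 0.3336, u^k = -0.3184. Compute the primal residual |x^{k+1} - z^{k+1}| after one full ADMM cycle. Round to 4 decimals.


ADMM iteration with rho = 2.0, z^k = 0.3336, u^k = -0.3184
Step 1: x-update.
Minimize 4*x^2 - 12*x + (2.0/2)*(x - 0.3336 - 0.3184)^2
FOC: (2*4 + 2.0)*x = 12 + 2.0*(0.3336 + 0.3184)
x^{k+1} = 1.3304
Step 2: z-update.
Minimize 5*z^2 + 12*z + (2.0/2)*(1.3304 - z - 0.3184)^2
FOC: (2*5 + 2.0)*z = -12 + 2.0*(1.3304 - 0.3184)
z^{k+1} = -0.8313
Step 3: u-update.
u^{k+1} = -0.3184 + 1.3304 + 0.8313 = 1.8433
Step 4: Primal residual = |1.3304 + 0.8313| = 2.1617


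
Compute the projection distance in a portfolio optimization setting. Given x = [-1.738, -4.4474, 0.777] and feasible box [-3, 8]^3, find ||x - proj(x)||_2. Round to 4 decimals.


Project each component onto [-3, 8].
clip(-1.738) = -1.738, clip(-4.4474) = -3.0, clip(0.777) = 0.777
Projection = [-1.738, -3.0, 0.777]
Squared diffs: [0.0, 2.095, 0.0]
Distance = sqrt(2.095) = 1.4474


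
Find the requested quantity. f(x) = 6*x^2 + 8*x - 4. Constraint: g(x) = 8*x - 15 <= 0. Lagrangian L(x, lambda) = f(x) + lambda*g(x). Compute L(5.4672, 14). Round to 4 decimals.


Step 1: Evaluate f(x).
f(5.4672) = 6*5.4672^2 + 8*5.4672 - 4 = 219.0793
Step 2: Evaluate g(x).
g(5.4672) = 8*5.4672 - 15 = 28.7376
Step 3: Compute Lagrangian.
L = 219.0793 + 14*28.7376 = 621.4057


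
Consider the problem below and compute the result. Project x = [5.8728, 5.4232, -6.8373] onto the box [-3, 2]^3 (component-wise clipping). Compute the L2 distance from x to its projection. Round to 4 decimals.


Project each component onto [-3, 2].
clip(5.8728) = 2.0, clip(5.4232) = 2.0, clip(-6.8373) = -3.0
Projection = [2.0, 2.0, -3.0]
Squared diffs: [14.9986, 11.7183, 14.7249]
Distance = sqrt(41.4418) = 6.4375


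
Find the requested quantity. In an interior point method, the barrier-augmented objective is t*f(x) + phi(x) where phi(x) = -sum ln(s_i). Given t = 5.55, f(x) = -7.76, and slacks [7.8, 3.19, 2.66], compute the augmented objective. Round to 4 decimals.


Step 1: Compute log-barrier.
ln values: [2.0541, 1.16, 0.9783]
phi = -(2.0541 + 1.16 + 0.9783) = -4.1925
Step 2: Compute augmented objective.
t*f(x) = 5.55*-7.76 = -43.068
Total = -43.068 - 4.1925 = -47.2605


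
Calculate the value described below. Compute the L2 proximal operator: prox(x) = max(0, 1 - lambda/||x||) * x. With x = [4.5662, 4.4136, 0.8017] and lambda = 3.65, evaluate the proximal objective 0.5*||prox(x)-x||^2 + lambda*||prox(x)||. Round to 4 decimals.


Step 1: Compute ||x||.
||x|| = 6.401
Step 2: Compute scaling factor.
scale = max(0, 1 - 3.65/6.401) = 0.4298
Step 3: prox(x) = [1.9624, 1.8969, 0.3446]
||prox(x)|| = 2.751
Step 4: Proximal objective.
0.5*||prox-x||^2 = 6.6613
lambda*||prox|| = 10.0412
Total = 16.7024


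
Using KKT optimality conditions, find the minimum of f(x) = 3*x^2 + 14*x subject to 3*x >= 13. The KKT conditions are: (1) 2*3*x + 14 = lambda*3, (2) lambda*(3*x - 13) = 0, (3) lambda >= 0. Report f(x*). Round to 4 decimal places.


Step 1: Try lambda = 0 (constraint inactive).
x_unc = -14/(2*3) = -2.3333
Check: 3*-2.3333 = -6.9999 < 13 -- violated!
Step 2: Constraint must be active: 3*x = 13
x* = 13/3 = 4.3333 (rounded; the exact value 13/3 is used below)
lambda = (2*3*(13/3) + 14)/3 = 13.3333
Step 3: Compute optimal value.
f(x*) = 3*(13/3)^2 + 14*(13/3) = 117.0


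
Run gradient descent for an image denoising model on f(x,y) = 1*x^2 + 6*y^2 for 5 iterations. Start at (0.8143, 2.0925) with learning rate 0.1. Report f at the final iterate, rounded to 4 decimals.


Gradient descent on f(x,y) = 1*x^2 + 6*y^2.
Starting point: (0.8143, 2.0925), alpha = 0.1
Step 1: grad_x = 2*1*0.8143 = 1.6286, grad_y = 2*6*2.0925 = 25.11
  x_1 = 0.8143 - 0.1*1.6286 = 0.6514
  y_1 = 2.0925 - 0.1*25.11 = -0.4185
Step 2: grad_x = 2*1*0.6514 = 1.3029, grad_y = 2*6*-0.4185 = -5.022
  x_2 = 0.6514 - 0.1*1.3029 = 0.5212
  y_2 = -0.4185 - 0.1*-5.022 = 0.0837
Step 3: grad_x = 2*1*0.5212 = 1.0423, grad_y = 2*6*0.0837 = 1.0044
  x_3 = 0.5212 - 0.1*1.0423 = 0.4169
  y_3 = 0.0837 - 0.1*1.0044 = -0.0167
Step 4: grad_x = 2*1*0.4169 = 0.8338, grad_y = 2*6*-0.0167 = -0.2009
  x_4 = 0.4169 - 0.1*0.8338 = 0.3335
  y_4 = -0.0167 - 0.1*-0.2009 = 0.0033
Step 5: grad_x = 2*1*0.3335 = 0.6671, grad_y = 2*6*0.0033 = 0.0402
  x_5 = 0.3335 - 0.1*0.6671 = 0.2668
  y_5 = 0.0033 - 0.1*0.0402 = -0.0007
f(0.2668, -0.0007) = 1*0.2668^2 + 6*(-0.0007)^2 = 0.0712


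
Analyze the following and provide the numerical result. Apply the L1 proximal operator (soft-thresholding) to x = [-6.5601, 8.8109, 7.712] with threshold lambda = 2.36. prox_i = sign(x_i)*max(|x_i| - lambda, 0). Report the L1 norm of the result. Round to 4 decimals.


Soft-thresholding with lambda = 2.36:
prox(-6.5601) = sign(-6.5601)*max(|-6.5601| - 2.36, 0) = -4.2001
prox(8.8109) = sign(8.8109)*max(|8.8109| - 2.36, 0) = 6.4509
prox(7.712) = sign(7.712)*max(|7.712| - 2.36, 0) = 5.352
prox(x) = [-4.2001, 6.4509, 5.352]
||prox(x)||_1 = 4.2001 + 6.4509 + 5.352 = 16.003


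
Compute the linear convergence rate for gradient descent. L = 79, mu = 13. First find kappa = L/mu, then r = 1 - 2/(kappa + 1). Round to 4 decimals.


Step 1: Compute the condition number.
kappa = L/mu = 79/13 = 6.0769
Step 2: Compute the convergence rate.
r = 1 - 2/(kappa + 1) = 1 - 2*mu/(L + mu) = (L - mu)/(L + mu) = 66/92 = 0.7174


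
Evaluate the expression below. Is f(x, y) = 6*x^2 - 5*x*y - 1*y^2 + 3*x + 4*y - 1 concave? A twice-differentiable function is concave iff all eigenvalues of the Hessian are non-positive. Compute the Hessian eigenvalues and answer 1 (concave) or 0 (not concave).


The Hessian of f(x,y) = 6*x^2 - 5*x*y - 1*y^2 + 3*x + 4*y - 1 is:
H = [[12, -5], [-5, -2]]
Trace = 12 - 2 = 10
Determinant = 12*-2 - (-5)^2 = -49
Discriminant = (10)^2 - 4*-49 = 296.0
Eigenvalues: lambda_1 = -3.6023, lambda_2 = 13.6023
The function is not concave.

0


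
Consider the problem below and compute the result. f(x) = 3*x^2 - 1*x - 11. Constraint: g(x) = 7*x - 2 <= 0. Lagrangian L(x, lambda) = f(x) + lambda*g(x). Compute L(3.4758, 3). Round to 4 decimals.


Step 1: Evaluate f(x).
f(3.4758) = 3*3.4758^2 - 1*3.4758 - 11 = 21.7678
Step 2: Evaluate g(x).
g(3.4758) = 7*3.4758 - 2 = 22.3306
Step 3: Compute Lagrangian.
L = 21.7678 + 3*22.3306 = 88.7596


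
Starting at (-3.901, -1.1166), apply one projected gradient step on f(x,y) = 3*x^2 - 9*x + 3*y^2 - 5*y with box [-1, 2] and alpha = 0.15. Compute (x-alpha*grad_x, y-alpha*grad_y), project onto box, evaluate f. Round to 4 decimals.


Step 1: Compute gradient at (-3.901, -1.1166).
grad_x = 2*3*-3.901 - 9 = -32.406
grad_y = 2*3*-1.1166 - 5 = -11.6996
Step 2: Gradient step.
x_raw = -3.901 - 0.15*-32.406 = 0.9599
y_raw = -1.1166 - 0.15*-11.6996 = 0.6383
Step 3: Project onto [-1, 2].
x_proj = clip(0.9599) = 0.9599
y_proj = clip(0.6383) = 0.6383
Step 4: Evaluate f.
f(0.9599, 0.6383) = -7.8441


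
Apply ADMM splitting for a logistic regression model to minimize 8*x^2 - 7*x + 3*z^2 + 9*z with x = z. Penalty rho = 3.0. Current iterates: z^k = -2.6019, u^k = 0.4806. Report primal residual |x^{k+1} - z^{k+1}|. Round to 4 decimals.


ADMM iteration with rho = 3.0, z^k = -2.6019, u^k = 0.4806
Step 1: x-update.
Minimize 8*x^2 - 7*x + (3.0/2)*(x + 2.6019 + 0.4806)^2
FOC: (2*8 + 3.0)*x = 7 + 3.0*(-2.6019 - 0.4806)
x^{k+1} = -0.1183
Step 2: z-update.
Minimize 3*z^2 + 9*z + (3.0/2)*(-0.1183 - z + 0.4806)^2
FOC: (2*3 + 3.0)*z = -9 + 3.0*(-0.1183 + 0.4806)
z^{k+1} = -0.8792
Step 3: u-update.
u^{k+1} = 0.4806 - 0.1183 + 0.8792 = 1.2415
Step 4: Primal residual = |-0.1183 + 0.8792| = 0.7609


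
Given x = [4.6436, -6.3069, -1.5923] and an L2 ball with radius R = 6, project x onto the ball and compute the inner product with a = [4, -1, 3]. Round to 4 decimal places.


Step 1: Compute ||x|| (intermediates to 6 decimals).
||x|| = sqrt(4.6436^2 + (-6.3069)^2 + (-1.5923)^2) = 7.99221
Step 2: Project.
Since ||x|| > R, scale = R/||x|| = 6/7.99221 = 0.750731, proj(x) = scale * x
proj(x) = [3.486094, -4.734785, -1.195389]
Step 3: Dot product.
a^T * proj(x) = 4*3.486094 - 1*(-4.734785) + 3*(-1.195389) = 15.093


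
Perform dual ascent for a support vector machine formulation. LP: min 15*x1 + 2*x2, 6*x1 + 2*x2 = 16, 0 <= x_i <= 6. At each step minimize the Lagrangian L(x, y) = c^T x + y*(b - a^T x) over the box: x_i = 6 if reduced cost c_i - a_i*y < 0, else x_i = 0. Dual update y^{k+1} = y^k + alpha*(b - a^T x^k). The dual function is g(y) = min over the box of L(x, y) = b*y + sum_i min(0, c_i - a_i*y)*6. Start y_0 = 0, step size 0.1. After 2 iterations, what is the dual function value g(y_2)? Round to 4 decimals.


Dual ascent for LP: min 15*x1 + 2*x2, 6*x1 + 2*x2 = 16, 0 <= x_i <= 6
Step 1: y^k = 0.0, reduced costs: (15.0, 2.0)
  x^k = (0.0, 0.0), subgradient = b - a^T x = 16.0
  y^{k+1} = 0.0 + 0.1*16.0 = 1.6
Step 2: y^k = 1.6, reduced costs: (5.4, -1.2)
  x^k = (0.0, 6.0), subgradient = b - a^T x = 4.0
  y^{k+1} = 1.6 + 0.1*4.0 = 2.0
Dual objective at y_2 = 2.0: reduced costs (3.0, -2.0), box minimizer x = (0.0, 6.0)
g(y_2) = b*y + (c1 - a1*y)*x1 + (c2 - a2*y)*x2 = 16*2.0 + 3.0*0.0 + (-2.0)*6.0 = 32.0 + 0.0 - 12.0 = 20.0


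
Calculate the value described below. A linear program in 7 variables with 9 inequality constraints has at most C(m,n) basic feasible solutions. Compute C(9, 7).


Each vertex corresponds to some choice of n active constraints out of m, so the number of vertices is at most C(m, n) = m! / (n!(m-n)!).
m = 9, n = 7
Numerator: 9 * 8 * 7 * 6 * 5 * 4 * 3
Denominator: 7! = 5040
C(9, 7) = 36


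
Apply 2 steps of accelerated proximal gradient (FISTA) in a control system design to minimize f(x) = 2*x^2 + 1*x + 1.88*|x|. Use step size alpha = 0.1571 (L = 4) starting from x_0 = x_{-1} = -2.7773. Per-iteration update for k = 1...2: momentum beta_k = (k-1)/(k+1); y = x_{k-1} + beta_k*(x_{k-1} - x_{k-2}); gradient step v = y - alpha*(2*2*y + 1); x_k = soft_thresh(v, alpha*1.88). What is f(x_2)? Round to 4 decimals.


FISTA on f(x) = 2*x^2 + 1*x + 1.88*|x|
L = 4, alpha = 0.1571
Iteration 1: beta = 0.0, y = -2.7773 + 0.0*(-2.7773 + 2.7773) = -2.7773
  grad(y) = -10.1092, v = y - alpha*grad = -1.1891
  prox(v) = soft_thresh(-1.1891, 0.2953) = -0.8938
Iteration 2: beta = 0.3333, y = -0.8938 + 0.3333*(-0.8938 + 2.7773) = -0.266
  grad(y) = -0.0638, v = y - alpha*grad = -0.2559
  prox(v) = soft_thresh(-0.2559, 0.2953) = 0.0
f(x_2) = 2*0.0^2 + 1*0.0 + 1.88*|0.0| = 0.0


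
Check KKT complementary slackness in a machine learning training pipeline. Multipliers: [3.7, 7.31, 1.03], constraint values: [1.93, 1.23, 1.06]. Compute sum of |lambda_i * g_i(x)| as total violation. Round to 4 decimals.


KKT complementary slackness check:
lambda_1 * g_1 = 3.7 * 1.93 = 7.141
lambda_2 * g_2 = 7.31 * 1.23 = 8.9913
lambda_3 * g_3 = 1.03 * 1.06 = 1.0918
Total violation = 7.141 + 8.9913 + 1.0918 = 17.2241


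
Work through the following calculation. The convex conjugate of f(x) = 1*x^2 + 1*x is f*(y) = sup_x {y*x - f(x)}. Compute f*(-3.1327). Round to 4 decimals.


f*(y) = sup_x {y*x - a*x^2 - b*x} = sup_x {(y-b)*x - a*x^2}
FOC: (y - b) - 2a*x = 0 => x* = (y - b)/(2a)
x* = (-3.1327 - 1)/(2*1) = -2.0664
f*(-3.1327) = (y-b)^2/(4a) = (-3.1327 - 1)^2/(4*1)
= 17.0792/4 = 4.2698


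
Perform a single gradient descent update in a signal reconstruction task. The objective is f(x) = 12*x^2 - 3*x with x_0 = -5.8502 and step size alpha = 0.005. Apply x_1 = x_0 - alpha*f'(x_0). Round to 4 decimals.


We compute the gradient at x_0 and apply the update.
f'(x) = 24*x - 3
f'(-5.8502) = 24*-5.8502 - 3 = -143.4048
x_1 = -5.8502 - 0.005*-143.4048 = -5.1332


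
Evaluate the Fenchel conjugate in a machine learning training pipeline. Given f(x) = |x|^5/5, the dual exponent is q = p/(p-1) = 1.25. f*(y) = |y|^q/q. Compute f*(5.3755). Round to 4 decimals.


The conjugate exponent q satisfies 1/p + 1/q = 1.
p = 5, so q = 5/(5 - 1) = 1.25
|y|^q = 5.3755^1.25 = 8.1851
f*(5.3755) = 8.1851 / 1.25 = 6.5481


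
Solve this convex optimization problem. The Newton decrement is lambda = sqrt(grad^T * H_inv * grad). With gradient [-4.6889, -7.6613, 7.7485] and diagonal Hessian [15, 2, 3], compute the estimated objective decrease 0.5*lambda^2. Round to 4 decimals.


Step 1: H is diagonal, so H^(-1) * g = [-0.3126, -3.8307, 2.5828].
Step 2: g^T H^(-1) g = sum_i g_i^2 / H_ii
  = (-4.6889)^2/15 + (-7.6613)^2/2 + (7.7485)^2/3
  = 1.4657 + 29.3478 + 20.0131 = 50.8266
Step 3: Objective decrease = 0.5 * g^T H^(-1) g = 25.4133


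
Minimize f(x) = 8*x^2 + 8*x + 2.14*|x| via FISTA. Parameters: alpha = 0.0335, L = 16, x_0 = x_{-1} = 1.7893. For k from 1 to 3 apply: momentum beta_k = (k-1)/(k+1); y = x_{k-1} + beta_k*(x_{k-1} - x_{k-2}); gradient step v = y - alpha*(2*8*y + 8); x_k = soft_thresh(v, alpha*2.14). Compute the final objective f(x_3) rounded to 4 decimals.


FISTA on f(x) = 8*x^2 + 8*x + 2.14*|x|
L = 16, alpha = 0.0335
Iteration 1: beta = 0.0, y = 1.7893 + 0.0*(1.7893 - 1.7893) = 1.7893
  grad(y) = 36.6288, v = y - alpha*grad = 0.5622
  prox(v) = soft_thresh(0.5622, 0.0717) = 0.4905
Iteration 2: beta = 0.3333, y = 0.4905 + 0.3333*(0.4905 - 1.7893) = 0.0576
  grad(y) = 8.922, v = y - alpha*grad = -0.2413
  prox(v) = soft_thresh(-0.2413, 0.0717) = -0.1696
Iteration 3: beta = 0.5, y = -0.1696 + 0.5*(-0.1696 - 0.4905) = -0.4996
  grad(y) = 0.0059, v = y - alpha*grad = -0.4998
  prox(v) = soft_thresh(-0.4998, 0.0717) = -0.4281
f(x_3) = 8*(-0.4281)^2 + 8*(-0.4281) + 2.14*|-0.4281| = -1.0425


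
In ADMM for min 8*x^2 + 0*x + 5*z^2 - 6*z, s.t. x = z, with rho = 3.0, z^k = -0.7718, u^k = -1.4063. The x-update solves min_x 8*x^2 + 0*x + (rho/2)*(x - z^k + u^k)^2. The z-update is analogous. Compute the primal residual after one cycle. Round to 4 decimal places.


ADMM iteration with rho = 3.0, z^k = -0.7718, u^k = -1.4063
Step 1: x-update.
Minimize 8*x^2 + 0*x + (3.0/2)*(x + 0.7718 - 1.4063)^2
FOC: (2*8 + 3.0)*x = 0 + 3.0*(-0.7718 + 1.4063)
x^{k+1} = 0.1002
Step 2: z-update.
Minimize 5*z^2 - 6*z + (3.0/2)*(0.1002 - z - 1.4063)^2
FOC: (2*5 + 3.0)*z = 6 + 3.0*(0.1002 - 1.4063)
z^{k+1} = 0.1601
Step 3: u-update.
u^{k+1} = -1.4063 + 0.1002 - 0.1601 = -1.4662
Step 4: Primal residual = |0.1002 - 0.1601| = 0.0599


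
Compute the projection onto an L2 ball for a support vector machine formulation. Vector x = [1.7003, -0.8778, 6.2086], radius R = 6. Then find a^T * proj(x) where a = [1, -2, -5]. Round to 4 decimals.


Step 1: Compute ||x|| (intermediates to 6 decimals).
||x|| = sqrt(1.7003^2 + (-0.8778)^2 + 6.2086^2) = 6.496789
Step 2: Project.
Since ||x|| > R, scale = R/||x|| = 6/6.496789 = 0.923533, proj(x) = scale * x
proj(x) = [1.570283, -0.810677, 5.733847]
Step 3: Dot product.
a^T * proj(x) = 1*1.570283 - 2*(-0.810677) - 5*5.733847 = -25.4776


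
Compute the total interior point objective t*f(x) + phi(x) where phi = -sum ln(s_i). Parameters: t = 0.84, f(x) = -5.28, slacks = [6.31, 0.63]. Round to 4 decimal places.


Step 1: Compute log-barrier.
ln values: [1.8421, -0.462]
phi = -(1.8421 - 0.462) = -1.3801
Step 2: Compute augmented objective.
t*f(x) = 0.84*-5.28 = -4.4352
Total = -4.4352 - 1.3801 = -5.8153


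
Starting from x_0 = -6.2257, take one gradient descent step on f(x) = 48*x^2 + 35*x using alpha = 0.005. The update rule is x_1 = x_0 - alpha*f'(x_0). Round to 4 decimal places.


We compute the gradient at x_0 and apply the update.
f'(x) = 96*x + 35
f'(-6.2257) = 96*-6.2257 + 35 = -562.6672
x_1 = -6.2257 - 0.005*-562.6672 = -3.4124


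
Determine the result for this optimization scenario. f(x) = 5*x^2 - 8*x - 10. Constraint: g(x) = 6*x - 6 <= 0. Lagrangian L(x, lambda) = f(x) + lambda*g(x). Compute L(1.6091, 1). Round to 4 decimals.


Step 1: Evaluate f(x).
f(1.6091) = 5*1.6091^2 - 8*1.6091 - 10 = -9.9268
Step 2: Evaluate g(x).
g(1.6091) = 6*1.6091 - 6 = 3.6546
Step 3: Compute Lagrangian.
L = -9.9268 + 1*3.6546 = -6.2722


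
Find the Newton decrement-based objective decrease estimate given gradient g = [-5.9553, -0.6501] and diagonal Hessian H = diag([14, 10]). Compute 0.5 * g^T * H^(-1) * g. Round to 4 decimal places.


Step 1: H is diagonal, so H^(-1) * g = [-0.4254, -0.065].
Step 2: g^T H^(-1) g = sum_i g_i^2 / H_ii
  = (-5.9553)^2/14 + (-0.6501)^2/10
  = 2.5333 + 0.0423 = 2.5755
Step 3: Objective decrease = 0.5 * g^T H^(-1) g = 1.2878


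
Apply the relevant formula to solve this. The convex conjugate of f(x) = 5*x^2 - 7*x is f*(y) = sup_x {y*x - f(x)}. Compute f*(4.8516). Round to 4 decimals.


f*(y) = sup_x {y*x - a*x^2 - b*x} = sup_x {(y-b)*x - a*x^2}
FOC: (y - b) - 2a*x = 0 => x* = (y - b)/(2a)
x* = (4.8516 + 7)/(2*5) = 1.1852
f*(4.8516) = (y-b)^2/(4a) = (4.8516 + 7)^2/(4*5)
= 140.4604/20 = 7.023


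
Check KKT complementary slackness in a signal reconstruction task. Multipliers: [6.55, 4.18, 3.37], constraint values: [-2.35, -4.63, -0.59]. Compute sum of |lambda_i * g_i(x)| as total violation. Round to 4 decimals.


KKT complementary slackness check:
lambda_1 * g_1 = 6.55 * -2.35 = -15.3925
lambda_2 * g_2 = 4.18 * -4.63 = -19.3534
lambda_3 * g_3 = 3.37 * -0.59 = -1.9883
Total violation = 15.3925 + 19.3534 + 1.9883 = 36.7342


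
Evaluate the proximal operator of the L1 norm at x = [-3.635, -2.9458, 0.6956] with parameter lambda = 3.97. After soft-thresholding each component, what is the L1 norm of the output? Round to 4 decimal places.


Soft-thresholding with lambda = 3.97:
prox(-3.635) = sign(-3.635)*max(|-3.635| - 3.97, 0) = 0.0
prox(-2.9458) = sign(-2.9458)*max(|-2.9458| - 3.97, 0) = 0.0
prox(0.6956) = sign(0.6956)*max(|0.6956| - 3.97, 0) = 0.0
prox(x) = [0.0, 0.0, 0.0]
||prox(x)||_1 = 0.0 + 0.0 + 0.0 = 0.0


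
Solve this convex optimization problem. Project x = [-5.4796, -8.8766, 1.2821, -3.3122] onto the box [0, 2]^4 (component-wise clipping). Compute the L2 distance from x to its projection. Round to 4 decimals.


Project each component onto [0, 2].
clip(-5.4796) = 0.0, clip(-8.8766) = 0.0, clip(1.2821) = 1.2821, clip(-3.3122) = 0.0
Projection = [0.0, 0.0, 1.2821, 0.0]
Squared diffs: [30.026, 78.794, 0.0, 10.9707]
Distance = sqrt(119.7907) = 10.9449


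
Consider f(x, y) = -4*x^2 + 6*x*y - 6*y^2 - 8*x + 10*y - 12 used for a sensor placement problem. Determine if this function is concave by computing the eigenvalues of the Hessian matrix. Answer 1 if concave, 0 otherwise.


The Hessian of f(x,y) = -4*x^2 + 6*x*y - 6*y^2 - 8*x + 10*y - 12 is:
H = [[-8, 6], [6, -12]]
Trace = -8 - 12 = -20
Determinant = -8*-12 - (6)^2 = 60
Discriminant = (-20)^2 - 4*60 = 160.0
Eigenvalues: lambda_1 = -16.3246, lambda_2 = -3.6754
The function is concave.

1


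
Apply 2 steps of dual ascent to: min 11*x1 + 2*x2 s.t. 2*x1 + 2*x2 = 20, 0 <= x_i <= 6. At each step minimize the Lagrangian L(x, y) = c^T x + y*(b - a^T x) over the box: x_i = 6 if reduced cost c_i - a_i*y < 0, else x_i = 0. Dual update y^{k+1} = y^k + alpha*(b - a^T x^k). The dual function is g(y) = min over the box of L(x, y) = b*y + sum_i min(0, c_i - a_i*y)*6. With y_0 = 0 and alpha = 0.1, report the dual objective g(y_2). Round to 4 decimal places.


Dual ascent for LP: min 11*x1 + 2*x2, 2*x1 + 2*x2 = 20, 0 <= x_i <= 6
Step 1: y^k = 0.0, reduced costs: (11.0, 2.0)
  x^k = (0.0, 0.0), subgradient = b - a^T x = 20.0
  y^{k+1} = 0.0 + 0.1*20.0 = 2.0
Step 2: y^k = 2.0, reduced costs: (7.0, -2.0)
  x^k = (0.0, 6.0), subgradient = b - a^T x = 8.0
  y^{k+1} = 2.0 + 0.1*8.0 = 2.8
Dual objective at y_2 = 2.8: reduced costs (5.4, -3.6), box minimizer x = (0.0, 6.0)
g(y_2) = b*y + (c1 - a1*y)*x1 + (c2 - a2*y)*x2 = 20*2.8 + 5.4*0.0 + (-3.6)*6.0 = 56.0 + 0.0 - 21.6 = 34.4


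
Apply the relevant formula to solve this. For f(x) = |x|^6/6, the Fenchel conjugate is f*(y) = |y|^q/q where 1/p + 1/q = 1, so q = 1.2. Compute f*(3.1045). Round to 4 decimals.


The conjugate exponent q satisfies 1/p + 1/q = 1.
p = 6, so q = 6/(6 - 1) = 1.2
|y|^q = 3.1045^1.2 = 3.8939
f*(3.1045) = 3.8939 / 1.2 = 3.245


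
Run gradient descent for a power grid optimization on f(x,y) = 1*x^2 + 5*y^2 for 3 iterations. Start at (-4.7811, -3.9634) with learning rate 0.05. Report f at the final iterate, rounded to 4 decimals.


Gradient descent on f(x,y) = 1*x^2 + 5*y^2.
Starting point: (-4.7811, -3.9634), alpha = 0.05
Step 1: grad_x = 2*1*-4.7811 = -9.5622, grad_y = 2*5*-3.9634 = -39.634
  x_1 = -4.7811 - 0.05*-9.5622 = -4.303
  y_1 = -3.9634 - 0.05*-39.634 = -1.9817
Step 2: grad_x = 2*1*-4.303 = -8.606, grad_y = 2*5*-1.9817 = -19.817
  x_2 = -4.303 - 0.05*-8.606 = -3.8727
  y_2 = -1.9817 - 0.05*-19.817 = -0.9909
Step 3: grad_x = 2*1*-3.8727 = -7.7454, grad_y = 2*5*-0.9909 = -9.9085
  x_3 = -3.8727 - 0.05*-7.7454 = -3.4854
  y_3 = -0.9909 - 0.05*-9.9085 = -0.4954
f(-3.4854, -0.4954) = 1*(-3.4854)^2 + 5*(-0.4954)^2 = 13.3754


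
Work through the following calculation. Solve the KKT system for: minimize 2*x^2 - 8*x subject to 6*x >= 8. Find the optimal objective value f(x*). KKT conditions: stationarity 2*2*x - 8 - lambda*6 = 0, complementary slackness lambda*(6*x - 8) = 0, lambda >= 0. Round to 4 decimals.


Step 1: Try lambda = 0 (constraint inactive).
Stationarity: 2*2*x - 8 = 0
x* = 8/(2*2) = 2.0
Check constraint: 6*2.0 = 12.0 >= 8 -- satisfied.
Step 2: Compute optimal value.
f(x*) = 2*2.0^2 - 8*2.0 = -8.0


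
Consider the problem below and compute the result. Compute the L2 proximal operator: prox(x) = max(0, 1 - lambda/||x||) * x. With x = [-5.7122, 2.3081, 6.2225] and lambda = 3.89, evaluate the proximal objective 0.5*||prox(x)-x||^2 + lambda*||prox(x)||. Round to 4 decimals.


Step 1: Compute ||x||.
||x|| = 8.7565
Step 2: Compute scaling factor.
scale = max(0, 1 - 3.89/8.7565) = 0.5558
Step 3: prox(x) = [-3.1746, 1.2827, 3.4582]
||prox(x)|| = 4.8665
Step 4: Proximal objective.
0.5*||prox-x||^2 = 7.5661
lambda*||prox|| = 18.9307
Total = 26.4967


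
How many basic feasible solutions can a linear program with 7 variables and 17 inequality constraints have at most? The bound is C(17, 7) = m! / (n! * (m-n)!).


Each vertex corresponds to some choice of n active constraints out of m, so the number of vertices is at most C(m, n) = m! / (n!(m-n)!).
m = 17, n = 7
Numerator: 17 * 16 * 15 * 14 * 13 * 12 * 11
Denominator: 7! = 5040
C(17, 7) = 19448


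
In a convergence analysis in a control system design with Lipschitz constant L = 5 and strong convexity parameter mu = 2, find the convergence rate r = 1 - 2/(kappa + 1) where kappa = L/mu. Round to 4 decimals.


Step 1: Compute the condition number.
kappa = L/mu = 5/2 = 2.5
Step 2: Compute the convergence rate.
r = 1 - 2/(kappa + 1) = 1 - 2*mu/(L + mu) = (L - mu)/(L + mu) = 3/7 = 0.4286


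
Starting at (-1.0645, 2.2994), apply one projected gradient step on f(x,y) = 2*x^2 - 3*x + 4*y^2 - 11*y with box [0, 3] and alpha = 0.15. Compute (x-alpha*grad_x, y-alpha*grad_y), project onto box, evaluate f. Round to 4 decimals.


Step 1: Compute gradient at (-1.0645, 2.2994).
grad_x = 2*2*-1.0645 - 3 = -7.258
grad_y = 2*4*2.2994 - 11 = 7.3952
Step 2: Gradient step.
x_raw = -1.0645 - 0.15*-7.258 = 0.0242
y_raw = 2.2994 - 0.15*7.3952 = 1.1901
Step 3: Project onto [0, 3].
x_proj = clip(0.0242) = 0.0242
y_proj = clip(1.1901) = 1.1901
Step 4: Evaluate f.
f(0.0242, 1.1901) = -7.4972


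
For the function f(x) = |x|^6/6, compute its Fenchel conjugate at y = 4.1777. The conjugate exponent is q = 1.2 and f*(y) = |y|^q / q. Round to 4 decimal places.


The conjugate exponent q satisfies 1/p + 1/q = 1.
p = 6, so q = 6/(6 - 1) = 1.2
|y|^q = 4.1777^1.2 = 5.5606
f*(4.1777) = 5.5606 / 1.2 = 4.6339


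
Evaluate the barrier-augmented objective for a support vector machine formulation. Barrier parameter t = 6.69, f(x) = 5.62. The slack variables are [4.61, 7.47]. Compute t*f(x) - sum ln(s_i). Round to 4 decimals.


Step 1: Compute log-barrier.
ln values: [1.5282, 2.0109]
phi = -(1.5282 + 2.0109) = -3.5391
Step 2: Compute augmented objective.
t*f(x) = 6.69*5.62 = 37.5978
Total = 37.5978 - 3.5391 = 34.0587


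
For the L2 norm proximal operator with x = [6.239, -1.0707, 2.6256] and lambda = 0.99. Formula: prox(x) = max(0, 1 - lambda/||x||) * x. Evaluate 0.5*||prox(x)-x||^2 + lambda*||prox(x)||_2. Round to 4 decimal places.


Step 1: Compute ||x||.
||x|| = 6.8531
Step 2: Compute scaling factor.
scale = max(0, 1 - 0.99/6.8531) = 0.8555
Step 3: prox(x) = [5.3377, -0.916, 2.2463]
||prox(x)|| = 5.8631
Step 4: Proximal objective.
0.5*||prox-x||^2 = 0.4901
lambda*||prox|| = 5.8045
Total = 6.2945


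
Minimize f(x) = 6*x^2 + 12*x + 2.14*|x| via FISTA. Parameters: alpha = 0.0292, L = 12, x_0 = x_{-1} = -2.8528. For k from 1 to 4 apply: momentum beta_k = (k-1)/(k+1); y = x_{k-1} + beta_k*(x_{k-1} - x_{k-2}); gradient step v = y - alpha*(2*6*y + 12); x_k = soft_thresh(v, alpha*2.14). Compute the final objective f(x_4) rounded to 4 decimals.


FISTA on f(x) = 6*x^2 + 12*x + 2.14*|x|
L = 12, alpha = 0.0292
Iteration 1: beta = 0.0, y = -2.8528 + 0.0*(-2.8528 + 2.8528) = -2.8528
  grad(y) = -22.2336, v = y - alpha*grad = -2.2036
  prox(v) = soft_thresh(-2.2036, 0.0625) = -2.1411
Iteration 2: beta = 0.3333, y = -2.1411 + 0.3333*(-2.1411 + 2.8528) = -1.9039
  grad(y) = -10.8463, v = y - alpha*grad = -1.5871
  prox(v) = soft_thresh(-1.5871, 0.0625) = -1.5247
Iteration 3: beta = 0.5, y = -1.5247 + 0.5*(-1.5247 + 2.1411) = -1.2164
  grad(y) = -2.5973, v = y - alpha*grad = -1.1406
  prox(v) = soft_thresh(-1.1406, 0.0625) = -1.0781
Iteration 4: beta = 0.6, y = -1.0781 + 0.6*(-1.0781 + 1.5247) = -0.8102
  grad(y) = 2.2778, v = y - alpha*grad = -0.8767
  prox(v) = soft_thresh(-0.8767, 0.0625) = -0.8142
f(x_4) = 6*(-0.8142)^2 + 12*(-0.8142) + 2.14*|-0.8142| = -4.0505


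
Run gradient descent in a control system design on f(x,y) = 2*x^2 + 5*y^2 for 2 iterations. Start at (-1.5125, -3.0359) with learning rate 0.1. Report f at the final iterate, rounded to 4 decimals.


Gradient descent on f(x,y) = 2*x^2 + 5*y^2.
Starting point: (-1.5125, -3.0359), alpha = 0.1
Step 1: grad_x = 2*2*-1.5125 = -6.05, grad_y = 2*5*-3.0359 = -30.359
  x_1 = -1.5125 - 0.1*-6.05 = -0.9075
  y_1 = -3.0359 - 0.1*-30.359 = 0.0
Step 2: grad_x = 2*2*-0.9075 = -3.63, grad_y = 2*5*0.0 = 0.0
  x_2 = -0.9075 - 0.1*-3.63 = -0.5445
  y_2 = 0.0 - 0.1*0.0 = 0.0
f(-0.5445, 0.0) = 2*(-0.5445)^2 + 5*0.0^2 = 0.593


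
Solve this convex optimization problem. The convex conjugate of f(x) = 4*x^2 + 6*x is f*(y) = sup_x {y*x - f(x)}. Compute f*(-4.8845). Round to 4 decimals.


f*(y) = sup_x {y*x - a*x^2 - b*x} = sup_x {(y-b)*x - a*x^2}
FOC: (y - b) - 2a*x = 0 => x* = (y - b)/(2a)
x* = (-4.8845 - 6)/(2*4) = -1.3606
f*(-4.8845) = (y-b)^2/(4a) = (-4.8845 - 6)^2/(4*4)
= 118.4723/16 = 7.4045


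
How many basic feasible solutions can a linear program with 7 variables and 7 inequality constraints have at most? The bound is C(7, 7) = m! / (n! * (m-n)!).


Each vertex corresponds to some choice of n active constraints out of m, so the number of vertices is at most C(m, n) = m! / (n!(m-n)!).
m = 7, n = 7
Numerator: 7 * 6 * 5 * 4 * 3 * 2 * 1
Denominator: 7! = 5040
C(7, 7) = 1


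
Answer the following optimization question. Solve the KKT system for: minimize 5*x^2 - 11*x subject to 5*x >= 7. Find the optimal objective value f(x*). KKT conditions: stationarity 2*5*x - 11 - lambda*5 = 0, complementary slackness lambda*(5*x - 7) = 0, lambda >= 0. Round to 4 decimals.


Step 1: Try lambda = 0 (constraint inactive).
x_unc = 11/(2*5) = 1.1
Check: 5*1.1 = 5.5 < 7 -- violated!
Step 2: Constraint must be active: 5*x = 7
x* = 7/5 = 1.4
lambda = (2*5*1.4 - 11)/5 = 0.6
Step 3: Compute optimal value.
f(x*) = 5*1.4^2 - 11*1.4 = -5.6


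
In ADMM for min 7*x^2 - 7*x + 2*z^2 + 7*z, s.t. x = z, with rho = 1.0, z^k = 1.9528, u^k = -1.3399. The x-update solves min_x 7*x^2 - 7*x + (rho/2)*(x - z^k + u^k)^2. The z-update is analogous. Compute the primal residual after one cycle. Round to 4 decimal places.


ADMM iteration with rho = 1.0, z^k = 1.9528, u^k = -1.3399
Step 1: x-update.
Minimize 7*x^2 - 7*x + (1.0/2)*(x - 1.9528 - 1.3399)^2
FOC: (2*7 + 1.0)*x = 7 + 1.0*(1.9528 + 1.3399)
x^{k+1} = 0.6862
Step 2: z-update.
Minimize 2*z^2 + 7*z + (1.0/2)*(0.6862 - z - 1.3399)^2
FOC: (2*2 + 1.0)*z = -7 + 1.0*(0.6862 - 1.3399)
z^{k+1} = -1.5307
Step 3: u-update.
u^{k+1} = -1.3399 + 0.6862 + 1.5307 = 0.877
Step 4: Primal residual = |0.6862 + 1.5307| = 2.2169


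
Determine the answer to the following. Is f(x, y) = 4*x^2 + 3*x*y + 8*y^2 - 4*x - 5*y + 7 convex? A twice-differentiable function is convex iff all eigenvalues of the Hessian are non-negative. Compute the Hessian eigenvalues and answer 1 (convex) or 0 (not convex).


The Hessian of f(x,y) = 4*x^2 + 3*x*y + 8*y^2 - 4*x - 5*y + 7 is:
H = [[8, 3], [3, 16]]
Trace = 8 + 16 = 24
Determinant = 8*16 - (3)^2 = 119
Discriminant = (24)^2 - 4*119 = 100.0
Eigenvalues: lambda_1 = 7.0, lambda_2 = 17.0
The function is convex.

1


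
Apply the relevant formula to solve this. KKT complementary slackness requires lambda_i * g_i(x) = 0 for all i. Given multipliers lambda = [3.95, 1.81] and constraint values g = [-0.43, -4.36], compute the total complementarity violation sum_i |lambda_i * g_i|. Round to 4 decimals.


KKT complementary slackness check:
lambda_1 * g_1 = 3.95 * -0.43 = -1.6985
lambda_2 * g_2 = 1.81 * -4.36 = -7.8916
Total violation = 1.6985 + 7.8916 = 9.5901


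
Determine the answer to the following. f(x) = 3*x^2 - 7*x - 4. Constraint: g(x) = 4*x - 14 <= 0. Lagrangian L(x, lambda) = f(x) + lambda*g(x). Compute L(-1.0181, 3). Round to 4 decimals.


Step 1: Evaluate f(x).
f(-1.0181) = 3*(-1.0181)^2 - 7*(-1.0181) - 4 = 6.2363
Step 2: Evaluate g(x).
g(-1.0181) = 4*-1.0181 - 14 = -18.0724
Step 3: Compute Lagrangian.
L = 6.2363 + 3*-18.0724 = -47.9809


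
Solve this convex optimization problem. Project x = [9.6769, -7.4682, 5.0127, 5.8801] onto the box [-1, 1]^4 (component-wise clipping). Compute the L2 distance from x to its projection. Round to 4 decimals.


Project each component onto [-1, 1].
clip(9.6769) = 1.0, clip(-7.4682) = -1.0, clip(5.0127) = 1.0, clip(5.8801) = 1.0
Projection = [1.0, -1.0, 1.0, 1.0]
Squared diffs: [75.2886, 41.8376, 16.1018, 23.8154]
Distance = sqrt(157.0434) = 12.5317


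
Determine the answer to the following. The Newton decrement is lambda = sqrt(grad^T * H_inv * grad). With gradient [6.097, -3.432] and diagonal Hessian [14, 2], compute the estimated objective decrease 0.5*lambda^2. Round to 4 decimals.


Step 1: H is diagonal, so H^(-1) * g = [0.4355, -1.716].
Step 2: g^T H^(-1) g = sum_i g_i^2 / H_ii
  = (6.097)^2/14 + (-3.432)^2/2
  = 2.6552 + 5.8893 = 8.5446
Step 3: Objective decrease = 0.5 * g^T H^(-1) g = 4.2723


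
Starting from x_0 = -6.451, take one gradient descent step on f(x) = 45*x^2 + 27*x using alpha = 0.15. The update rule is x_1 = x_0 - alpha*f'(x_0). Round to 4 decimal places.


We compute the gradient at x_0 and apply the update.
f'(x) = 90*x + 27
f'(-6.451) = 90*-6.451 + 27 = -553.59
x_1 = -6.451 - 0.15*-553.59 = 76.5875


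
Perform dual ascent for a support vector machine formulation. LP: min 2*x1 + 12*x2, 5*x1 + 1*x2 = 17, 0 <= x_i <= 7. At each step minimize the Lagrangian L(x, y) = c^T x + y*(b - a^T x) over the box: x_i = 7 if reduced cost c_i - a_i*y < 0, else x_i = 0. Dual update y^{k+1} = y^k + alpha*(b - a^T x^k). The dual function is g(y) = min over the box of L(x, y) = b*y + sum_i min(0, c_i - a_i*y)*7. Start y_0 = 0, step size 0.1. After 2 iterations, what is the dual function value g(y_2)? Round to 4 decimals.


Dual ascent for LP: min 2*x1 + 12*x2, 5*x1 + 1*x2 = 17, 0 <= x_i <= 7
Step 1: y^k = 0.0, reduced costs: (2.0, 12.0)
  x^k = (0.0, 0.0), subgradient = b - a^T x = 17.0
  y^{k+1} = 0.0 + 0.1*17.0 = 1.7
Step 2: y^k = 1.7, reduced costs: (-6.5, 10.3)
  x^k = (7.0, 0.0), subgradient = b - a^T x = -18.0
  y^{k+1} = 1.7 + 0.1*-18.0 = -0.1
Dual objective at y_2 = -0.1: reduced costs (2.5, 12.1), box minimizer x = (0.0, 0.0)
g(y_2) = b*y + (c1 - a1*y)*x1 + (c2 - a2*y)*x2 = 17*(-0.1) + 2.5*0.0 + 12.1*0.0 = -1.7 + 0.0 + 0.0 = -1.7


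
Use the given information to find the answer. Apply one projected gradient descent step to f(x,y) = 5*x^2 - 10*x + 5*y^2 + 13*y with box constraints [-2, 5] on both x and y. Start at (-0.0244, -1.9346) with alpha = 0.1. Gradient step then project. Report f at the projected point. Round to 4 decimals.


Step 1: Compute gradient at (-0.0244, -1.9346).
grad_x = 2*5*-0.0244 - 10 = -10.244
grad_y = 2*5*-1.9346 + 13 = -6.346
Step 2: Gradient step.
x_raw = -0.0244 - 0.1*-10.244 = 1.0
y_raw = -1.9346 - 0.1*-6.346 = -1.3
Step 3: Project onto [-2, 5].
x_proj = clip(1.0) = 1.0
y_proj = clip(-1.3) = -1.3
Step 4: Evaluate f.
f(1.0, -1.3) = -13.45


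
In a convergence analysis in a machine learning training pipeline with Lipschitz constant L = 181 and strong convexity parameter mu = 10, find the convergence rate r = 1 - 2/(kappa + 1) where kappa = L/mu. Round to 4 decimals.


Step 1: Compute the condition number.
kappa = L/mu = 181/10 = 18.1
Step 2: Compute the convergence rate.
r = 1 - 2/(kappa + 1) = 1 - 2*mu/(L + mu) = (L - mu)/(L + mu) = 171/191 = 0.8953


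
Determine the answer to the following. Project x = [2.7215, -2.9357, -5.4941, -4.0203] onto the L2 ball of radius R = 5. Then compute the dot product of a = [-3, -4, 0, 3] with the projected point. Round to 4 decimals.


Step 1: Compute ||x|| (intermediates to 6 decimals).
||x|| = sqrt(2.7215^2 + (-2.9357)^2 + (-5.4941)^2 + (-4.0203)^2) = 7.897648
Step 2: Project.
Since ||x|| > R, scale = R/||x|| = 5/7.897648 = 0.6331, proj(x) = scale * x
proj(x) = [1.722982, -1.858592, -3.478315, -2.545252]
Step 3: Dot product.
a^T * proj(x) = -3*1.722982 - 4*(-1.858592) + 0*(-3.478315) + 3*(-2.545252) = -5.3703


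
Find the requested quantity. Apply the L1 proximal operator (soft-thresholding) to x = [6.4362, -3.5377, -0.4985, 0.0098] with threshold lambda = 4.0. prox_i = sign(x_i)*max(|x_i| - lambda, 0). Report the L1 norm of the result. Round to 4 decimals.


Soft-thresholding with lambda = 4.0:
prox(6.4362) = sign(6.4362)*max(|6.4362| - 4.0, 0) = 2.4362
prox(-3.5377) = sign(-3.5377)*max(|-3.5377| - 4.0, 0) = 0.0
prox(-0.4985) = sign(-0.4985)*max(|-0.4985| - 4.0, 0) = 0.0
prox(0.0098) = sign(0.0098)*max(|0.0098| - 4.0, 0) = 0.0
prox(x) = [2.4362, 0.0, 0.0, 0.0]
||prox(x)||_1 = 2.4362 + 0.0 + 0.0 + 0.0 = 2.4362


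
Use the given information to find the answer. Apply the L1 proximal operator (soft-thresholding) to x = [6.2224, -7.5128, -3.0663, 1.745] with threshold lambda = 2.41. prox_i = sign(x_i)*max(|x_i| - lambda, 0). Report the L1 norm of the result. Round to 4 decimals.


Soft-thresholding with lambda = 2.41:
prox(6.2224) = sign(6.2224)*max(|6.2224| - 2.41, 0) = 3.8124
prox(-7.5128) = sign(-7.5128)*max(|-7.5128| - 2.41, 0) = -5.1028
prox(-3.0663) = sign(-3.0663)*max(|-3.0663| - 2.41, 0) = -0.6563
prox(1.745) = sign(1.745)*max(|1.745| - 2.41, 0) = 0.0
prox(x) = [3.8124, -5.1028, -0.6563, 0.0]
||prox(x)||_1 = 3.8124 + 5.1028 + 0.6563 + 0.0 = 9.5715


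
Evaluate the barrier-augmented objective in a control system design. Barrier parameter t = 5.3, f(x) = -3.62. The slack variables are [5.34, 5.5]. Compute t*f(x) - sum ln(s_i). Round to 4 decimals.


Step 1: Compute log-barrier.
ln values: [1.6752, 1.7047]
phi = -(1.6752 + 1.7047) = -3.38
Step 2: Compute augmented objective.
t*f(x) = 5.3*-3.62 = -19.186
Total = -19.186 - 3.38 = -22.566


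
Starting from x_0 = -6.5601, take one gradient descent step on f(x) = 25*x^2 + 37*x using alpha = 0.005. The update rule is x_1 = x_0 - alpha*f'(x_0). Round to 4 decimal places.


We compute the gradient at x_0 and apply the update.
f'(x) = 50*x + 37
f'(-6.5601) = 50*-6.5601 + 37 = -291.005
x_1 = -6.5601 - 0.005*-291.005 = -5.1051


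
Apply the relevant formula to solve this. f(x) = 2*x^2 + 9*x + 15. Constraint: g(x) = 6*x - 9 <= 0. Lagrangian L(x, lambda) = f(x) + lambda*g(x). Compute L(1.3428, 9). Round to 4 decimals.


Step 1: Evaluate f(x).
f(1.3428) = 2*1.3428^2 + 9*1.3428 + 15 = 30.6914
Step 2: Evaluate g(x).
g(1.3428) = 6*1.3428 - 9 = -0.9432
Step 3: Compute Lagrangian.
L = 30.6914 + 9*-0.9432 = 22.2026


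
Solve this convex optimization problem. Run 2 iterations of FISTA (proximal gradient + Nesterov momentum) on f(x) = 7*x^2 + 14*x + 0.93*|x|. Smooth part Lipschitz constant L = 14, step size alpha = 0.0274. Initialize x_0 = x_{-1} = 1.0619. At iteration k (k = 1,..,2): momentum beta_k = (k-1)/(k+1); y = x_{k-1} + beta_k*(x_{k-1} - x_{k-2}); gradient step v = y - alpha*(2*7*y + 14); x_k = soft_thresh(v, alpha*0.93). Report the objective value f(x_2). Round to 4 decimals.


FISTA on f(x) = 7*x^2 + 14*x + 0.93*|x|
L = 14, alpha = 0.0274
Iteration 1: beta = 0.0, y = 1.0619 + 0.0*(1.0619 - 1.0619) = 1.0619
  grad(y) = 28.8666, v = y - alpha*grad = 0.271
  prox(v) = soft_thresh(0.271, 0.0255) = 0.2455
Iteration 2: beta = 0.3333, y = 0.2455 + 0.3333*(0.2455 - 1.0619) = -0.0267
  grad(y) = 13.6266, v = y - alpha*grad = -0.4
  prox(v) = soft_thresh(-0.4, 0.0255) = -0.3746
f(x_2) = 7*(-0.3746)^2 + 14*(-0.3746) + 0.93*|-0.3746| = -3.9134


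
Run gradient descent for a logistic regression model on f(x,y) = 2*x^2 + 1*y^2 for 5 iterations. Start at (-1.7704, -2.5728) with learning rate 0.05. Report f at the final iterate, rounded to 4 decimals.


Gradient descent on f(x,y) = 2*x^2 + 1*y^2.
Starting point: (-1.7704, -2.5728), alpha = 0.05
Step 1: grad_x = 2*2*-1.7704 = -7.0816, grad_y = 2*1*-2.5728 = -5.1456
  x_1 = -1.7704 - 0.05*-7.0816 = -1.4163
  y_1 = -2.5728 - 0.05*-5.1456 = -2.3155
Step 2: grad_x = 2*2*-1.4163 = -5.6653, grad_y = 2*1*-2.3155 = -4.631
  x_2 = -1.4163 - 0.05*-5.6653 = -1.1331
  y_2 = -2.3155 - 0.05*-4.631 = -2.084
Step 3: grad_x = 2*2*-1.1331 = -4.5322, grad_y = 2*1*-2.084 = -4.1679
  x_3 = -1.1331 - 0.05*-4.5322 = -0.9064
  y_3 = -2.084 - 0.05*-4.1679 = -1.8756
Step 4: grad_x = 2*2*-0.9064 = -3.6258, grad_y = 2*1*-1.8756 = -3.7511
  x_4 = -0.9064 - 0.05*-3.6258 = -0.7252
  y_4 = -1.8756 - 0.05*-3.7511 = -1.688
Step 5: grad_x = 2*2*-0.7252 = -2.9006, grad_y = 2*1*-1.688 = -3.376
  x_5 = -0.7252 - 0.05*-2.9006 = -0.5801
  y_5 = -1.688 - 0.05*-3.376 = -1.5192
f(-0.5801, -1.5192) = 2*(-0.5801)^2 + 1*(-1.5192)^2 = 2.9811


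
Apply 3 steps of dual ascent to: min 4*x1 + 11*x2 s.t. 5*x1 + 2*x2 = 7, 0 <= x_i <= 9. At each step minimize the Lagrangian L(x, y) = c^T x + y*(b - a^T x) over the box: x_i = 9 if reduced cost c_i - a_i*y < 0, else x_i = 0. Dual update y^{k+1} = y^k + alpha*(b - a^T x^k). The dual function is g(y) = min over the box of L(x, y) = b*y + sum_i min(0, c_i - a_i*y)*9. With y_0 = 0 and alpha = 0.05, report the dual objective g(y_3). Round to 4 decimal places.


Dual ascent for LP: min 4*x1 + 11*x2, 5*x1 + 2*x2 = 7, 0 <= x_i <= 9
Step 1: y^k = 0.0, reduced costs: (4.0, 11.0)
  x^k = (0.0, 0.0), subgradient = b - a^T x = 7.0
  y^{k+1} = 0.0 + 0.05*7.0 = 0.35
Step 2: y^k = 0.35, reduced costs: (2.25, 10.3)
  x^k = (0.0, 0.0), subgradient = b - a^T x = 7.0
  y^{k+1} = 0.35 + 0.05*7.0 = 0.7
Step 3: y^k = 0.7, reduced costs: (0.5, 9.6)
  x^k = (0.0, 0.0), subgradient = b - a^T x = 7.0
  y^{k+1} = 0.7 + 0.05*7.0 = 1.05
Dual objective at y_3 = 1.05: reduced costs (-1.25, 8.9), box minimizer x = (9.0, 0.0)
g(y_3) = b*y + (c1 - a1*y)*x1 + (c2 - a2*y)*x2 = 7*1.05 + (-1.25)*9.0 + 8.9*0.0 = 7.35 - 11.25 + 0.0 = -3.9


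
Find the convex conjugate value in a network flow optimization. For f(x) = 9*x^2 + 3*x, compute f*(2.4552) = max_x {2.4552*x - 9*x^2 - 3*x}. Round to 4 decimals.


f*(y) = sup_x {y*x - a*x^2 - b*x} = sup_x {(y-b)*x - a*x^2}
FOC: (y - b) - 2a*x = 0 => x* = (y - b)/(2a)
x* = (2.4552 - 3)/(2*9) = -0.0303
f*(2.4552) = (y-b)^2/(4a) = (2.4552 - 3)^2/(4*9)
= 0.2968/36 = 0.0082


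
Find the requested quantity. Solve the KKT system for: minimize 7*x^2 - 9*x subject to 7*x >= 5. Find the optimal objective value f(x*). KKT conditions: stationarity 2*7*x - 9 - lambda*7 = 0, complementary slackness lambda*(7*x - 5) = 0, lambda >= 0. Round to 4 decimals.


Step 1: Try lambda = 0 (constraint inactive).
x_unc = 9/(2*7) = 0.6429
Check: 7*0.6429 = 4.5003 < 5 -- violated!
Step 2: Constraint must be active: 7*x = 5
x* = 5/7 = 0.7143 (rounded; the exact value 5/7 is used below)
lambda = (2*7*(5/7) - 9)/7 = 0.1429
Step 3: Compute optimal value.
f(x*) = 7*(5/7)^2 - 9*(5/7) = -2.8571
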